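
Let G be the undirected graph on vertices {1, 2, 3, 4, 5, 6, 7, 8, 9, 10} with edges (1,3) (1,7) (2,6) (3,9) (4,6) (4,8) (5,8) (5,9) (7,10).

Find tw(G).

1

A width-1 tree decomposition is:
Bags: B1 = {7, 10}  B2 = {1, 7}  B3 = {1, 3}  B4 = {3, 9}  B5 = {5, 9}  B6 = {5, 8}  B7 = {4, 8}  B8 = {4, 6}  B9 = {2, 6}
Tree: B1–B2, B2–B3, B3–B4, B4–B5, B5–B6, B6–B7, B7–B8, B8–B9
Every bag has size at most 2, so the width is 2 − 1 = 1 and tw(G) ≤ 1. Since G has at least one edge (e.g. 10–7), it is not an edgeless graph, so tw(G) ≥ 1. The upper and lower bounds meet at 1, so that is the treewidth.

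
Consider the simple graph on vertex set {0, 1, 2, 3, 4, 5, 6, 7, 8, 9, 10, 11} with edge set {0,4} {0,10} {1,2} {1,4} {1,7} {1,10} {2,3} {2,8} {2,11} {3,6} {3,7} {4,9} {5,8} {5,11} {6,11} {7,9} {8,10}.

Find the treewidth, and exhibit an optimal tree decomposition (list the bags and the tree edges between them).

Each bag holds 4 vertices, so the decomposition has width 3, which upper-bounds the treewidth. For the lower bound: the 4 vertex sets {5,6,11}, {3}, {2}, {1,7,8,10} are disjoint, each induces a connected subgraph, and every pair is joined by at least one edge of G. Contracting each set to a single vertex therefore yields K_{4} as a minor, and since treewidth is minor-monotone, tw(G) ≥ tw(K_{4}) = 3. The upper and lower bounds meet at 3, so that is the treewidth.

Treewidth 3.
One such decomposition:
Bags: B1 = {3, 5, 6, 11}  B2 = {2, 3, 5, 11}  B3 = {2, 3, 5, 8}  B4 = {2, 3, 7, 8}  B5 = {1, 2, 7, 8}  B6 = {1, 7, 8, 10}  B7 = {1, 7, 9, 10}  B8 = {1, 4, 9, 10}  B9 = {0, 4, 9, 10}
Tree: B1–B2, B2–B3, B3–B4, B4–B5, B5–B6, B6–B7, B7–B8, B8–B9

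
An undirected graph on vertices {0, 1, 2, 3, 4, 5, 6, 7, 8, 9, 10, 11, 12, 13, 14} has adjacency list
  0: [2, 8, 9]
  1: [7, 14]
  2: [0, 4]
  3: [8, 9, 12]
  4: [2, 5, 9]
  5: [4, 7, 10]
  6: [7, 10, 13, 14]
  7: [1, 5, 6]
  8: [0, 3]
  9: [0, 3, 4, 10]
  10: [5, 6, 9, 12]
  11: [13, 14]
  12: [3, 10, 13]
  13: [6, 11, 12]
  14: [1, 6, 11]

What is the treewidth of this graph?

A width-3 tree decomposition is:
Bags: B1 = {1, 11, 13, 14}  B2 = {1, 6, 13, 14}  B3 = {1, 6, 7, 13}  B4 = {6, 7, 12, 13}  B5 = {6, 7, 10, 12}  B6 = {5, 7, 10, 12}  B7 = {3, 5, 10, 12}  B8 = {3, 5, 9, 10}  B9 = {3, 4, 5, 9}  B10 = {3, 4, 8, 9}  B11 = {0, 4, 8, 9}  B12 = {0, 2, 4, 8}
Tree: B1–B2, B2–B3, B3–B4, B4–B5, B5–B6, B6–B7, B7–B8, B8–B9, B9–B10, B10–B11, B11–B12
The largest bag has 4 vertices, giving width 3; this decomposition certifies tw(G) ≤ 3. For the lower bound: the 4 vertex sets {1,11,14}, {13}, {6}, {5,7,10,12} are disjoint, each induces a connected subgraph, and every pair is joined by at least one edge of G. Contracting each set to a single vertex therefore yields K_{4} as a minor, and since treewidth is minor-monotone, tw(G) ≥ tw(K_{4}) = 3. The upper and lower bounds meet at 3, so that is the treewidth.

3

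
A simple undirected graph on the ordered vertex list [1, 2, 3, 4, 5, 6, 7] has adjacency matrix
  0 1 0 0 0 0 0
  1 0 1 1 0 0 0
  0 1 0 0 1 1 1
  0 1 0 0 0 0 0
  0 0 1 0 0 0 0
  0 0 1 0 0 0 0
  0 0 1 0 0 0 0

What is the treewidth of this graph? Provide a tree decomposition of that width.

Treewidth 1.
One such decomposition:
Bags: B1 = {3, 7}  B2 = {3, 5}  B3 = {2, 3}  B4 = {3, 6}  B5 = {2, 4}  B6 = {1, 2}
Tree: B1–B2, B1–B3, B3–B4, B3–B5, B5–B6

Every bag has size at most 2, so the width is 2 − 1 = 1 and tw(G) ≤ 1. G has an edge, so its treewidth is at least 1. Hence tw(G) = 1 exactly.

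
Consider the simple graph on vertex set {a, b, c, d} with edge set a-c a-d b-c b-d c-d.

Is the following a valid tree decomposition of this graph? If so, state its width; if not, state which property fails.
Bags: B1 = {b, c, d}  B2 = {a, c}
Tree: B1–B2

No — edge (d,a) lies in no bag.

A tree decomposition must satisfy three properties: every vertex lies in some bag; for every edge, both endpoints lie together in some bag; and for every vertex, the bags containing it form a connected subtree. Here edge (d,a) lies in no bag, so the decomposition is invalid.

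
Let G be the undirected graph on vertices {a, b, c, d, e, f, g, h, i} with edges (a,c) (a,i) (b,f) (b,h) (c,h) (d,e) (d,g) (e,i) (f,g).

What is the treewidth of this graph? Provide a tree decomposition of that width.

Treewidth 2.
Bags: B1 = {b, f, h}  B2 = {c, f, h}  B3 = {a, c, f}  B4 = {a, f, i}  B5 = {e, f, i}  B6 = {d, e, f}  B7 = {d, f, g}
Tree: B1–B2, B2–B3, B3–B4, B4–B5, B5–B6, B6–B7

The largest bag has 3 vertices, giving width 2; this decomposition certifies tw(G) ≤ 2. For the lower bound, G contains the cycle f–b–h–c–a–i–e–d–g–f, so G is not a forest; only forests have treewidth ≤ 1, hence tw(G) ≥ 2. Therefore the treewidth is 2.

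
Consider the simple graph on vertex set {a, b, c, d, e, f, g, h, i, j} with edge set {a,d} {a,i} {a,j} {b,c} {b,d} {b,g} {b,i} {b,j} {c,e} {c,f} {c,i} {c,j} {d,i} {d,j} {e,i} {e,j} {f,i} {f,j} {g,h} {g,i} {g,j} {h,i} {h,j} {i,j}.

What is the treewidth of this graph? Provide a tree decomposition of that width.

The largest bag has 4 vertices, giving width 3; this decomposition certifies tw(G) ≤ 3. Conversely, {c, f, i, j} is a clique of size 4, and the vertices of any clique must share a bag in every tree decomposition; so some bag has ≥ 4 vertices and tw(G) ≥ 3. Therefore the treewidth is 3.

Treewidth 3.
Bags: B1 = {g, h, i, j}  B2 = {b, g, i, j}  B3 = {b, c, i, j}  B4 = {c, e, i, j}  B5 = {b, d, i, j}  B6 = {a, d, i, j}  B7 = {c, f, i, j}
Tree: B1–B2, B2–B3, B3–B4, B3–B5, B5–B6, B4–B7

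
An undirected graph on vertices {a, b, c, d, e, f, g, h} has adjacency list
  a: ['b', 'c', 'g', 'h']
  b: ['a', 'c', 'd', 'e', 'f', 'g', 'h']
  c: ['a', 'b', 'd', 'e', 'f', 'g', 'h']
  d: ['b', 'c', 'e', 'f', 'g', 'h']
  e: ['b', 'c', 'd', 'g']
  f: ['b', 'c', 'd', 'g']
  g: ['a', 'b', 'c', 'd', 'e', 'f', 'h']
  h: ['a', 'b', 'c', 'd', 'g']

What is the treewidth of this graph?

A width-4 tree decomposition is:
Bags: B1 = {b, c, d, g, h}  B2 = {b, c, d, e, g}  B3 = {b, c, d, f, g}  B4 = {a, b, c, g, h}
Tree: B1–B2, B1–B3, B1–B4
Each bag holds 5 vertices, so the decomposition has width 4, which upper-bounds the treewidth. For the lower bound, the 5 vertices {b, c, d, e, g} are pairwise adjacent, and any tree decomposition puts a clique entirely inside one bag — forcing width ≥ 4. Therefore the treewidth is 4.

4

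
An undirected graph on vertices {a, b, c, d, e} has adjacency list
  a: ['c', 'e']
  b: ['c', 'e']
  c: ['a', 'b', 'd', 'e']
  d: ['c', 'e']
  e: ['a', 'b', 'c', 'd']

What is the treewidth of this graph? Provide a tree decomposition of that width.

Treewidth 2.
Bags: B1 = {c, d, e}  B2 = {b, c, e}  B3 = {a, c, e}
Tree: B1–B2, B2–B3

Every bag has size at most 3, so the width is 3 − 1 = 2 and tw(G) ≤ 2. On the other hand G contains the 3-clique {c, d, e}. A clique must lie in a single bag of any decomposition, so no decomposition can have width below 2. Hence tw(G) = 2 exactly.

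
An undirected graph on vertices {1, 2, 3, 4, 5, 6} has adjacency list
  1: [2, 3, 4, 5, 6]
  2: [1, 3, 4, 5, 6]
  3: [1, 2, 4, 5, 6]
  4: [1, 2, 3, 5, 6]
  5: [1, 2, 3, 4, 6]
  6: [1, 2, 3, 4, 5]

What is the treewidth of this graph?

A width-5 tree decomposition is:
Bags: B1 = {1, 2, 3, 4, 5, 6}
Tree: (single bag)
A single bag containing all 6 vertices is trivially a valid decomposition of width 5. On the other hand G contains the 6-clique {1, 2, 3, 4, 5, 6}. A clique must lie in a single bag of any decomposition, so no decomposition can have width below 5. Combining the bounds, tw(G) = 5.

5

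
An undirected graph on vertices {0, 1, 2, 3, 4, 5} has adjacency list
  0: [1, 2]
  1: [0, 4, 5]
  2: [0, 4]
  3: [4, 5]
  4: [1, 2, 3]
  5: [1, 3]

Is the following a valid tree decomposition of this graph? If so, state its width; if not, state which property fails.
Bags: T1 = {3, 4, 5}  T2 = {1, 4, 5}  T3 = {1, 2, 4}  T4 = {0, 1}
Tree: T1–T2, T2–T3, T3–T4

A tree decomposition must satisfy three properties: every vertex lies in some bag; for every edge, both endpoints lie together in some bag; and for every vertex, the bags containing it form a connected subtree. Here edge (2,0) lies in no bag, so the decomposition is invalid.

No — edge (2,0) lies in no bag.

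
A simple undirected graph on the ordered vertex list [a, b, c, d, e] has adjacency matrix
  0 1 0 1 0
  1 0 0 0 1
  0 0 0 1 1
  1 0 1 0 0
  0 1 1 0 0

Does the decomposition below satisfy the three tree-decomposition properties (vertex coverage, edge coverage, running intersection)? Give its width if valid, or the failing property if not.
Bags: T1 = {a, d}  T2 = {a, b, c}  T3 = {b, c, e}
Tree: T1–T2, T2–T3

A tree decomposition must satisfy three properties: every vertex lies in some bag; for every edge, both endpoints lie together in some bag; and for every vertex, the bags containing it form a connected subtree. Here edge (c,d) lies in no bag, so the decomposition is invalid.

No — edge (c,d) lies in no bag.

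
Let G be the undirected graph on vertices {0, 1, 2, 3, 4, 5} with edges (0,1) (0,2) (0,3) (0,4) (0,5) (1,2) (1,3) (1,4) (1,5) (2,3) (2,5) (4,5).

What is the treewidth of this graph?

3

A width-3 tree decomposition is:
Bags: B1 = {0, 1, 2, 5}  B2 = {0, 1, 4, 5}  B3 = {0, 1, 2, 3}
Tree: B1–B2, B1–B3
Each bag holds 4 vertices, so the decomposition has width 3, which upper-bounds the treewidth. For the lower bound, the 4 vertices {0, 1, 2, 3} are pairwise adjacent, and any tree decomposition puts a clique entirely inside one bag — forcing width ≥ 3. Combining the bounds, tw(G) = 3.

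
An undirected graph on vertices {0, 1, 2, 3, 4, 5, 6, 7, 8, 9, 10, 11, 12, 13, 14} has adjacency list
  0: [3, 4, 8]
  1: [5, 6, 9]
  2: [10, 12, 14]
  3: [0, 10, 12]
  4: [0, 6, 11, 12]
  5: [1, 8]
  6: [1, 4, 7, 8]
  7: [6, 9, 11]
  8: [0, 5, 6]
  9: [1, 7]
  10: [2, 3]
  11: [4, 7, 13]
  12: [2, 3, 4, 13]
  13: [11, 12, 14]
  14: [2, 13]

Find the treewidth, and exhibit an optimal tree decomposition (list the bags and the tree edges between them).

Treewidth 3.
One such decomposition:
Bags: B1 = {2, 10, 13, 14}  B2 = {2, 10, 12, 13}  B3 = {3, 10, 12, 13}  B4 = {3, 11, 12, 13}  B5 = {3, 4, 11, 12}  B6 = {0, 3, 4, 11}  B7 = {0, 4, 7, 11}  B8 = {0, 4, 6, 7}  B9 = {0, 6, 7, 8}  B10 = {6, 7, 8, 9}  B11 = {1, 6, 8, 9}  B12 = {1, 5, 8, 9}
Tree: B1–B2, B2–B3, B3–B4, B4–B5, B5–B6, B6–B7, B7–B8, B8–B9, B9–B10, B10–B11, B11–B12

The largest bag has 4 vertices, giving width 3; this decomposition certifies tw(G) ≤ 3. For the lower bound: the 4 vertex sets {2,10,14}, {13}, {12}, {0,3,4,11} are disjoint, each induces a connected subgraph, and every pair is joined by at least one edge of G. Contracting each set to a single vertex therefore yields K_{4} as a minor, and since treewidth is minor-monotone, tw(G) ≥ tw(K_{4}) = 3. Therefore the treewidth is 3.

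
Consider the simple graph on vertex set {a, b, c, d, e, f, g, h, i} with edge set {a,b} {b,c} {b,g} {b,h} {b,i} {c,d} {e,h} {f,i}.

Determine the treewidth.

1

A width-1 tree decomposition is:
Bags: B1 = {b, i}  B2 = {b, h}  B3 = {b, c}  B4 = {f, i}  B5 = {e, h}  B6 = {a, b}  B7 = {c, d}  B8 = {b, g}
Tree: B1–B2, B1–B3, B1–B4, B2–B5, B1–B6, B3–B7, B6–B8
The largest bag has 2 vertices, giving width 1; this decomposition certifies tw(G) ≤ 1. Since G has at least one edge (e.g. b–i), it is not an edgeless graph, so tw(G) ≥ 1. Hence tw(G) = 1 exactly.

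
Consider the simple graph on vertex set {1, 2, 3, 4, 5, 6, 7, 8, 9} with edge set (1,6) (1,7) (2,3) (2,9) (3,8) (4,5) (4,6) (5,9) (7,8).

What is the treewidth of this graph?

A width-2 tree decomposition is:
Bags: B1 = {3, 7, 8}  B2 = {2, 3, 7}  B3 = {2, 7, 9}  B4 = {5, 7, 9}  B5 = {4, 5, 7}  B6 = {4, 6, 7}  B7 = {1, 6, 7}
Tree: B1–B2, B2–B3, B3–B4, B4–B5, B5–B6, B6–B7
Every bag has size at most 3, so the width is 3 − 1 = 2 and tw(G) ≤ 2. For the lower bound, G contains the cycle 7–8–3–2–9–5–4–6–1–7, so G is not a forest; only forests have treewidth ≤ 1, hence tw(G) ≥ 2. Therefore the treewidth is 2.

2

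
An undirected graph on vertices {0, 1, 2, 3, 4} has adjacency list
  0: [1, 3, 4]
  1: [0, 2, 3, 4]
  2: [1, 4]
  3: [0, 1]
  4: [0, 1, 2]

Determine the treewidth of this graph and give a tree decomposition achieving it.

Each bag holds 3 vertices, so the decomposition has width 2, which upper-bounds the treewidth. On the other hand G contains the 3-clique {0, 1, 3}. A clique must lie in a single bag of any decomposition, so no decomposition can have width below 2. Combining the bounds, tw(G) = 2.

Treewidth 2.
One such decomposition:
Bags: B1 = {1, 2, 4}  B2 = {0, 1, 4}  B3 = {0, 1, 3}
Tree: B1–B2, B2–B3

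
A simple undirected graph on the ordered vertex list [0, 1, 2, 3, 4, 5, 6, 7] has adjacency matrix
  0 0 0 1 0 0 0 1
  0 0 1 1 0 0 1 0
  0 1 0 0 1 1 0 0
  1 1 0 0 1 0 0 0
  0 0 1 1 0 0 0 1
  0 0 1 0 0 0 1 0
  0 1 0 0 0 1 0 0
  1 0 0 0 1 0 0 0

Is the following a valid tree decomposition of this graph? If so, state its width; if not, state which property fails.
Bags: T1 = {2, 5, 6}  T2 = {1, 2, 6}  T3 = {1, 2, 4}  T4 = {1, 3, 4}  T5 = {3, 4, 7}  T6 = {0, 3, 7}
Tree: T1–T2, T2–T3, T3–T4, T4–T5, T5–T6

Yes; width 2.

Vertex coverage: the bags together contain {0, 1, 2, 3, 4, 5, 6, 7}, the full vertex set. Edge coverage: each edge of G has both endpoints in at least one bag. Running intersection: for every vertex, the bags containing it form a connected subtree. All three properties hold, so this is a valid tree decomposition of width max|bag| − 1 = 2, and hence tw(G) ≤ 2.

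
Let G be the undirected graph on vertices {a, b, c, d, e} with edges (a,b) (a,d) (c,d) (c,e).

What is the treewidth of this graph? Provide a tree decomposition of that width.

Treewidth 1.
Bags: B1 = {c, e}  B2 = {c, d}  B3 = {a, d}  B4 = {a, b}
Tree: B1–B2, B2–B3, B3–B4

Every bag has size at most 2, so the width is 2 − 1 = 1 and tw(G) ≤ 1. Since G has at least one edge (e.g. e–c), it is not an edgeless graph, so tw(G) ≥ 1. Hence tw(G) = 1 exactly.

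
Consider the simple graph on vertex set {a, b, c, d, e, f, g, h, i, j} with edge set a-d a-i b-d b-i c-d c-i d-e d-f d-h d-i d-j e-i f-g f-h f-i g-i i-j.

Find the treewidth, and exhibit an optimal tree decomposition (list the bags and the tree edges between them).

Each bag holds 3 vertices, so the decomposition has width 2, which upper-bounds the treewidth. For the lower bound, the 3 vertices {d, f, h} are pairwise adjacent, and any tree decomposition puts a clique entirely inside one bag — forcing width ≥ 2. The upper and lower bounds meet at 2, so that is the treewidth.

Treewidth 2.
Bags: B1 = {c, d, i}  B2 = {d, f, i}  B3 = {d, i, j}  B4 = {b, d, i}  B5 = {f, g, i}  B6 = {a, d, i}  B7 = {d, f, h}  B8 = {d, e, i}
Tree: B1–B2, B2–B3, B3–B4, B2–B5, B4–B6, B2–B7, B6–B8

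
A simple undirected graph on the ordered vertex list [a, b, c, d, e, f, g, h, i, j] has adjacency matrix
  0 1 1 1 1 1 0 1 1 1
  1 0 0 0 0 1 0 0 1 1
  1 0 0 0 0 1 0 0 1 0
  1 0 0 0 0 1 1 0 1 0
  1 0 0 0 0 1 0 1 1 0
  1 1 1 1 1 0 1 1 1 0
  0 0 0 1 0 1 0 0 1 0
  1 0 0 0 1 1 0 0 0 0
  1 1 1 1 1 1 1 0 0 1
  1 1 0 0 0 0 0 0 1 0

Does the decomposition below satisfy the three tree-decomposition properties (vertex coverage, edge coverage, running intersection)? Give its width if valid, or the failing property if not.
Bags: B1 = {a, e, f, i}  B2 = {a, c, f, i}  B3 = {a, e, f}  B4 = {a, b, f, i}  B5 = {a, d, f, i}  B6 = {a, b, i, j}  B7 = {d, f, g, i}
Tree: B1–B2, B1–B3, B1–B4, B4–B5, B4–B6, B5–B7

No — vertex h appears in no bag.

A tree decomposition must satisfy three properties: every vertex lies in some bag; for every edge, both endpoints lie together in some bag; and for every vertex, the bags containing it form a connected subtree. Here vertex h appears in no bag, so the decomposition is invalid.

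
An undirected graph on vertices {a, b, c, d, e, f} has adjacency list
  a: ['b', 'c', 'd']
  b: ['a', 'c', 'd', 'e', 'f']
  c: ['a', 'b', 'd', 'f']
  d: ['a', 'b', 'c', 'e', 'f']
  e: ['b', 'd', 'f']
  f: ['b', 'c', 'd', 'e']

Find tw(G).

A width-3 tree decomposition is:
Bags: B1 = {b, c, d, f}  B2 = {a, b, c, d}  B3 = {b, d, e, f}
Tree: B1–B2, B1–B3
Each bag holds 4 vertices, so the decomposition has width 3, which upper-bounds the treewidth. On the other hand G contains the 4-clique {b, d, e, f}. A clique must lie in a single bag of any decomposition, so no decomposition can have width below 3. The upper and lower bounds meet at 3, so that is the treewidth.

3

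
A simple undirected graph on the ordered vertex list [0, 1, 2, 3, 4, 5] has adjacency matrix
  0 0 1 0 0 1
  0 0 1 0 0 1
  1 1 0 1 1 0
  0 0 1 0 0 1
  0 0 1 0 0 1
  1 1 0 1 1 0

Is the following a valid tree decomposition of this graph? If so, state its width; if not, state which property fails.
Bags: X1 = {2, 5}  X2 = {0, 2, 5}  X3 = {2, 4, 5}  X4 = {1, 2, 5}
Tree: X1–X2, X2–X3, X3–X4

No — vertex 3 appears in no bag.

A tree decomposition must satisfy three properties: every vertex lies in some bag; for every edge, both endpoints lie together in some bag; and for every vertex, the bags containing it form a connected subtree. Here vertex 3 appears in no bag, so the decomposition is invalid.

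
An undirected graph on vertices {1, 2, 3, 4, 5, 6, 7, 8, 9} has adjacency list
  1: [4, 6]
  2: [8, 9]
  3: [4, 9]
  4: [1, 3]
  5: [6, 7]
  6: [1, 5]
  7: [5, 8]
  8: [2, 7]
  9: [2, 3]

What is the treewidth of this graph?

A width-2 tree decomposition is:
Bags: B1 = {2, 7, 8}  B2 = {2, 7, 9}  B3 = {3, 7, 9}  B4 = {3, 4, 7}  B5 = {1, 4, 7}  B6 = {1, 6, 7}  B7 = {5, 6, 7}
Tree: B1–B2, B2–B3, B3–B4, B4–B5, B5–B6, B6–B7
Every bag has size at most 3, so the width is 3 − 1 = 2 and tw(G) ≤ 2. For the lower bound, G contains the cycle 7–8–2–9–3–4–1–6–5–7, so G is not a forest; only forests have treewidth ≤ 1, hence tw(G) ≥ 2. Hence tw(G) = 2 exactly.

2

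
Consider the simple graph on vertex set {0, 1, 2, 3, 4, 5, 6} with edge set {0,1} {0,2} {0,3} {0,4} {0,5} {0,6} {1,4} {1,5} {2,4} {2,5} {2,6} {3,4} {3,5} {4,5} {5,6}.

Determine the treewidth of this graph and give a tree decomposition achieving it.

Treewidth 3.
One optimal decomposition is:
Bags: B1 = {0, 1, 4, 5}  B2 = {0, 2, 4, 5}  B3 = {0, 2, 5, 6}  B4 = {0, 3, 4, 5}
Tree: B1–B2, B2–B3, B2–B4

Each bag holds 4 vertices, so the decomposition has width 3, which upper-bounds the treewidth. For the lower bound, the 4 vertices {0, 1, 4, 5} are pairwise adjacent, and any tree decomposition puts a clique entirely inside one bag — forcing width ≥ 3. Therefore the treewidth is 3.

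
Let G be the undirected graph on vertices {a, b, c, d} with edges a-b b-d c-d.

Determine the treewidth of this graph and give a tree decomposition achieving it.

Treewidth 1.
One optimal decomposition is:
Bags: B1 = {a, b}  B2 = {b, d}  B3 = {c, d}
Tree: B1–B2, B2–B3

Every bag has size at most 2, so the width is 2 − 1 = 1 and tw(G) ≤ 1. G has an edge, so its treewidth is at least 1. Combining the bounds, tw(G) = 1.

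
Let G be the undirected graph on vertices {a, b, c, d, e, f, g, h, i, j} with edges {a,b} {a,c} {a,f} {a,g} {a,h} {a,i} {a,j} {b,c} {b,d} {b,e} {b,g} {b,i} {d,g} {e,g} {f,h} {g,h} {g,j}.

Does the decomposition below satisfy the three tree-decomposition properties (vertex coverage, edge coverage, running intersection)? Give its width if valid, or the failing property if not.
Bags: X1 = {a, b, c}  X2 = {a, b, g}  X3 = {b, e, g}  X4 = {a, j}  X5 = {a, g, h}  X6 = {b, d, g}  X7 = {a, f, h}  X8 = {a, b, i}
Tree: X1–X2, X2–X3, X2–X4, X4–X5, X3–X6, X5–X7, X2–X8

A tree decomposition must satisfy three properties: every vertex lies in some bag; for every edge, both endpoints lie together in some bag; and for every vertex, the bags containing it form a connected subtree. Here edge (g,j) lies in no bag, so the decomposition is invalid.

No — edge (g,j) lies in no bag.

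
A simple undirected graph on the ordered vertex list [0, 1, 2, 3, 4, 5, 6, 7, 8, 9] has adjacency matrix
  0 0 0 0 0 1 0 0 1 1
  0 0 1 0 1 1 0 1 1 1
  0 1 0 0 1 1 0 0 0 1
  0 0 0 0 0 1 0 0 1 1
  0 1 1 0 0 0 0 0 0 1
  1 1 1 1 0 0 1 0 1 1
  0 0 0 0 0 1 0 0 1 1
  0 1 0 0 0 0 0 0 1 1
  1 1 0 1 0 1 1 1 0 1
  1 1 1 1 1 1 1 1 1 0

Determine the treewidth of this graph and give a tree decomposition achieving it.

Treewidth 3.
One such decomposition:
Bags: B1 = {0, 5, 8, 9}  B2 = {1, 5, 8, 9}  B3 = {1, 7, 8, 9}  B4 = {1, 2, 5, 9}  B5 = {5, 6, 8, 9}  B6 = {1, 2, 4, 9}  B7 = {3, 5, 8, 9}
Tree: B1–B2, B2–B3, B2–B4, B2–B5, B4–B6, B2–B7

The largest bag has 4 vertices, giving width 3; this decomposition certifies tw(G) ≤ 3. On the other hand G contains the 4-clique {1, 2, 4, 9}. A clique must lie in a single bag of any decomposition, so no decomposition can have width below 3. The upper and lower bounds meet at 3, so that is the treewidth.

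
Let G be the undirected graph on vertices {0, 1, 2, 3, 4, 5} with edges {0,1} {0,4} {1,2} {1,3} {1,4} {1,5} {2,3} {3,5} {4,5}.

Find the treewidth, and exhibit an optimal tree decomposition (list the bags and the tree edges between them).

Treewidth 2.
Bags: B1 = {0, 1, 4}  B2 = {1, 4, 5}  B3 = {1, 3, 5}  B4 = {1, 2, 3}
Tree: B1–B2, B2–B3, B3–B4

Each bag holds 3 vertices, so the decomposition has width 2, which upper-bounds the treewidth. On the other hand G contains the 3-clique {0, 1, 4}. A clique must lie in a single bag of any decomposition, so no decomposition can have width below 2. The upper and lower bounds meet at 2, so that is the treewidth.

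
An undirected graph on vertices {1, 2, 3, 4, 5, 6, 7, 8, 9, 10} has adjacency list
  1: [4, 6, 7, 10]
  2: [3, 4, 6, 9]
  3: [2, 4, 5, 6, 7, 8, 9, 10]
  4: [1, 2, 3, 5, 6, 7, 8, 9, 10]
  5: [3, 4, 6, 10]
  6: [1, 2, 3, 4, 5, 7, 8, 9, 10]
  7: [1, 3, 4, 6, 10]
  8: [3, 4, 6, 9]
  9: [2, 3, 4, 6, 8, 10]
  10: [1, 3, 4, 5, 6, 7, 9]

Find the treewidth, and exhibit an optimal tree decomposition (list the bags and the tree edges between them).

Treewidth 4.
Bags: B1 = {3, 4, 6, 9, 10}  B2 = {3, 4, 6, 7, 10}  B3 = {1, 4, 6, 7, 10}  B4 = {2, 3, 4, 6, 9}  B5 = {3, 4, 6, 8, 9}  B6 = {3, 4, 5, 6, 10}
Tree: B1–B2, B2–B3, B1–B4, B1–B5, B1–B6

Each bag holds 5 vertices, so the decomposition has width 4, which upper-bounds the treewidth. For the lower bound, the 5 vertices {1, 4, 6, 7, 10} are pairwise adjacent, and any tree decomposition puts a clique entirely inside one bag — forcing width ≥ 4. Therefore the treewidth is 4.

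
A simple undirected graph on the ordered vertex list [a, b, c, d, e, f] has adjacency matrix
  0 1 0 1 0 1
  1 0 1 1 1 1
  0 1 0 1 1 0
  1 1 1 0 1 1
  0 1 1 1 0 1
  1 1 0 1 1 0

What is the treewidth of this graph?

3

A width-3 tree decomposition is:
Bags: B1 = {b, d, e, f}  B2 = {a, b, d, f}  B3 = {b, c, d, e}
Tree: B1–B2, B1–B3
Every bag has size at most 4, so the width is 4 − 1 = 3 and tw(G) ≤ 3. For the lower bound, the 4 vertices {b, c, d, e} are pairwise adjacent, and any tree decomposition puts a clique entirely inside one bag — forcing width ≥ 3. The upper and lower bounds meet at 3, so that is the treewidth.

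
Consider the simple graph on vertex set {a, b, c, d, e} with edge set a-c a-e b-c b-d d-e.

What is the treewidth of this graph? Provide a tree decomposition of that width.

Treewidth 2.
One optimal decomposition is:
Bags: B1 = {b, c, d}  B2 = {c, d, e}  B3 = {a, c, e}
Tree: B1–B2, B2–B3

The largest bag has 3 vertices, giving width 2; this decomposition certifies tw(G) ≤ 2. The edges c–b–d–e–a–c form a cycle, so G is not a tree and its treewidth is at least 2. Hence tw(G) = 2 exactly.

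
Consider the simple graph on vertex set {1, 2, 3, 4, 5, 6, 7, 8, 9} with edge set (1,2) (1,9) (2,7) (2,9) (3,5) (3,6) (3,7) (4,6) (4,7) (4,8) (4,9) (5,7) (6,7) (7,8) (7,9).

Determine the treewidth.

2

A width-2 tree decomposition is:
Bags: B1 = {2, 7, 9}  B2 = {4, 7, 9}  B3 = {4, 7, 8}  B4 = {4, 6, 7}  B5 = {1, 2, 9}  B6 = {3, 6, 7}  B7 = {3, 5, 7}
Tree: B1–B2, B2–B3, B2–B4, B1–B5, B4–B6, B6–B7
The largest bag has 3 vertices, giving width 2; this decomposition certifies tw(G) ≤ 2. For the lower bound, the 3 vertices {1, 2, 9} are pairwise adjacent, and any tree decomposition puts a clique entirely inside one bag — forcing width ≥ 2. Combining the bounds, tw(G) = 2.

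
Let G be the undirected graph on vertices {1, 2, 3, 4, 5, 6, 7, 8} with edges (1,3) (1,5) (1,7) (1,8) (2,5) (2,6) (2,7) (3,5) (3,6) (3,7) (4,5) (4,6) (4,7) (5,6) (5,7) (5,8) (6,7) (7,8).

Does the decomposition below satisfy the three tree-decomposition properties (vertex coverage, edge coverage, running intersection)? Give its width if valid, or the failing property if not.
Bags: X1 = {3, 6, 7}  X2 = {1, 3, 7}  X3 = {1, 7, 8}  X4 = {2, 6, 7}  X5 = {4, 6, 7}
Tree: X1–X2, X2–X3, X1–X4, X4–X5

A tree decomposition must satisfy three properties: every vertex lies in some bag; for every edge, both endpoints lie together in some bag; and for every vertex, the bags containing it form a connected subtree. Here vertex 5 appears in no bag, so the decomposition is invalid.

No — vertex 5 appears in no bag.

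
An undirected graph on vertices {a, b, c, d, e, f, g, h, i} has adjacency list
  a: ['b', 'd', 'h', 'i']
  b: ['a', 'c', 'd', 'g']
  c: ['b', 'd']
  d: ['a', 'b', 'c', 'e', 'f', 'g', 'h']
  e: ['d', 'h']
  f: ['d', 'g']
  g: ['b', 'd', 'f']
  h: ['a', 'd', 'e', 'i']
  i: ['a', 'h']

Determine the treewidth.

A width-2 tree decomposition is:
Bags: B1 = {a, b, d}  B2 = {a, d, h}  B3 = {b, d, g}  B4 = {a, h, i}  B5 = {d, e, h}  B6 = {b, c, d}  B7 = {d, f, g}
Tree: B1–B2, B1–B3, B2–B4, B2–B5, B3–B6, B3–B7
Every bag has size at most 3, so the width is 3 − 1 = 2 and tw(G) ≤ 2. Conversely, {d, e, h} is a clique of size 3, and the vertices of any clique must share a bag in every tree decomposition; so some bag has ≥ 3 vertices and tw(G) ≥ 2. The upper and lower bounds meet at 2, so that is the treewidth.

2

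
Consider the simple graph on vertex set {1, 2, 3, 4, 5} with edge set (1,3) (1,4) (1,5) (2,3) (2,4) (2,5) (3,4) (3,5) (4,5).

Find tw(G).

A width-3 tree decomposition is:
Bags: B1 = {1, 3, 4, 5}  B2 = {2, 3, 4, 5}
Tree: B1–B2
Every bag has size at most 4, so the width is 4 − 1 = 3 and tw(G) ≤ 3. Conversely, {1, 3, 4, 5} is a clique of size 4, and the vertices of any clique must share a bag in every tree decomposition; so some bag has ≥ 4 vertices and tw(G) ≥ 3. Hence tw(G) = 3 exactly.

3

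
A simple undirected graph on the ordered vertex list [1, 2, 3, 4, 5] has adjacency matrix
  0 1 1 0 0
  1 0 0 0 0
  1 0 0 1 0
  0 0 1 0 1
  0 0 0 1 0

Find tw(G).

A width-1 tree decomposition is:
Bags: B1 = {4, 5}  B2 = {3, 4}  B3 = {1, 3}  B4 = {1, 2}
Tree: B1–B2, B2–B3, B3–B4
The largest bag has 2 vertices, giving width 1; this decomposition certifies tw(G) ≤ 1. Any graph with an edge has treewidth ≥ 1, and G has the edge 5–4. The upper and lower bounds meet at 1, so that is the treewidth.

1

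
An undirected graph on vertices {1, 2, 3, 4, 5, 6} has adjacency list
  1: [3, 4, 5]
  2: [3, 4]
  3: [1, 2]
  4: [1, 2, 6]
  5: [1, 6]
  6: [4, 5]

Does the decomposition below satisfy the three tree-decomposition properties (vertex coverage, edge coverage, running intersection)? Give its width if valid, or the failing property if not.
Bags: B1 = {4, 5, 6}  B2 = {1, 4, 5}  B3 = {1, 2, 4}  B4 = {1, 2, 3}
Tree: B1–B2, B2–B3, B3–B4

Every vertex of G appears in some bag (union = {1, 2, 3, 4, 5, 6}); every edge is covered by a bag; and for each vertex v the set of bags containing v is connected in the bag tree. The decomposition is therefore valid. The largest bag has 3 vertices, so the width is 2.

Yes; width 2.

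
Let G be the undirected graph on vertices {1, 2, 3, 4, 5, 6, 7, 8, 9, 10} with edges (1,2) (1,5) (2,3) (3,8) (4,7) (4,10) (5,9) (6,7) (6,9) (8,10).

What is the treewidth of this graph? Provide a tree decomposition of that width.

Each bag holds 3 vertices, so the decomposition has width 2, which upper-bounds the treewidth. Since 10–4–7–6–9–5–1–2–3–8–10 is a cycle in G, G is not acyclic. Forests are exactly the graphs of treewidth ≤ 1, so tw(G) ≥ 2. Combining the bounds, tw(G) = 2.

Treewidth 2.
Bags: B1 = {4, 7, 10}  B2 = {6, 7, 10}  B3 = {6, 9, 10}  B4 = {5, 9, 10}  B5 = {1, 5, 10}  B6 = {1, 2, 10}  B7 = {2, 3, 10}  B8 = {3, 8, 10}
Tree: B1–B2, B2–B3, B3–B4, B4–B5, B5–B6, B6–B7, B7–B8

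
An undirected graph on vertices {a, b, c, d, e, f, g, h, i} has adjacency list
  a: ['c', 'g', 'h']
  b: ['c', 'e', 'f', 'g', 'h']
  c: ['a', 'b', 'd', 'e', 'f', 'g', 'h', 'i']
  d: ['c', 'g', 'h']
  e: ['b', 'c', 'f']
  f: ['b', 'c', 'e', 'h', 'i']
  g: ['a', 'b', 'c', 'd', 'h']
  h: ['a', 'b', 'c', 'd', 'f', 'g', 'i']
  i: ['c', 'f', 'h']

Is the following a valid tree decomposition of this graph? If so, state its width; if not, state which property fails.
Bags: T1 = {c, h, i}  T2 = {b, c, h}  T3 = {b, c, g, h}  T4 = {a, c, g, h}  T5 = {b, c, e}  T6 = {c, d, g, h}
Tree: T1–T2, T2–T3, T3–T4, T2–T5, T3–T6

A tree decomposition must satisfy three properties: every vertex lies in some bag; for every edge, both endpoints lie together in some bag; and for every vertex, the bags containing it form a connected subtree. Here vertex f appears in no bag, so the decomposition is invalid.

No — vertex f appears in no bag.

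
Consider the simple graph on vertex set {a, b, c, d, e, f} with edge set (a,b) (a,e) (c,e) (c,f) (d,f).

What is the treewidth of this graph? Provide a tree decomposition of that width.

The largest bag has 2 vertices, giving width 1; this decomposition certifies tw(G) ≤ 1. G has an edge, so its treewidth is at least 1. The upper and lower bounds meet at 1, so that is the treewidth.

Treewidth 1.
Bags: B1 = {a, b}  B2 = {a, e}  B3 = {c, e}  B4 = {c, f}  B5 = {d, f}
Tree: B1–B2, B2–B3, B3–B4, B4–B5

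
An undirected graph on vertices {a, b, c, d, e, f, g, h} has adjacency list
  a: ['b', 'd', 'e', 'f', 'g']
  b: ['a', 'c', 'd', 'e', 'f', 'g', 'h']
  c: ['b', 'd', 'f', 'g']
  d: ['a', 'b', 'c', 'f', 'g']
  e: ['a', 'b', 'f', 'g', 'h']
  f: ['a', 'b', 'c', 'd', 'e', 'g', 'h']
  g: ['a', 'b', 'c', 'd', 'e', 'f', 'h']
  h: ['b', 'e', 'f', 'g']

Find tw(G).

A width-4 tree decomposition is:
Bags: B1 = {a, b, d, f, g}  B2 = {a, b, e, f, g}  B3 = {b, e, f, g, h}  B4 = {b, c, d, f, g}
Tree: B1–B2, B2–B3, B1–B4
The largest bag has 5 vertices, giving width 4; this decomposition certifies tw(G) ≤ 4. For the lower bound, the 5 vertices {b, c, d, f, g} are pairwise adjacent, and any tree decomposition puts a clique entirely inside one bag — forcing width ≥ 4. Therefore the treewidth is 4.

4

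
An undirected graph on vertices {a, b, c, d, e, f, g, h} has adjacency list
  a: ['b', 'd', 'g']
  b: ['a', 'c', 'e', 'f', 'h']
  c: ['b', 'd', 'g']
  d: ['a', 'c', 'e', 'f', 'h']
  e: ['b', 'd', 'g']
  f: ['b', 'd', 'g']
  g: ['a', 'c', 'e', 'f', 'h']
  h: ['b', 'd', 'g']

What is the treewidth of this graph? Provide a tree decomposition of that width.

Treewidth 3.
Bags: B1 = {b, c, d, g}  B2 = {b, d, g, h}  B3 = {b, d, e, g}  B4 = {a, b, d, g}  B5 = {b, d, f, g}
Tree: B1–B2, B2–B3, B3–B4, B4–B5

Each bag holds 4 vertices, so the decomposition has width 3, which upper-bounds the treewidth. For the lower bound: the 4 vertex sets {c,d}, {b,h}, {g}, {e} are disjoint, each induces a connected subgraph, and every pair is joined by at least one edge of G. Contracting each set to a single vertex therefore yields K_{4} as a minor, and since treewidth is minor-monotone, tw(G) ≥ tw(K_{4}) = 3. Combining the bounds, tw(G) = 3.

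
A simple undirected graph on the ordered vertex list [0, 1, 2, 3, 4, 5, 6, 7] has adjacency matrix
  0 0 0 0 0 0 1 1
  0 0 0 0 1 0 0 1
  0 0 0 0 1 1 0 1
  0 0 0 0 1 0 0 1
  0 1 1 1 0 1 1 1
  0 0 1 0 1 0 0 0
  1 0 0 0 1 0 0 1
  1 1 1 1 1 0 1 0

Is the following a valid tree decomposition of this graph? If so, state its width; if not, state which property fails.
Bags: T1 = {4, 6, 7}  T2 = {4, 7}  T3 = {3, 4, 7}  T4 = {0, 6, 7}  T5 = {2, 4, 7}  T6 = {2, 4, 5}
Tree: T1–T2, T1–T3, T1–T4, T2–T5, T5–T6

No — vertex 1 appears in no bag.

A tree decomposition must satisfy three properties: every vertex lies in some bag; for every edge, both endpoints lie together in some bag; and for every vertex, the bags containing it form a connected subtree. Here vertex 1 appears in no bag, so the decomposition is invalid.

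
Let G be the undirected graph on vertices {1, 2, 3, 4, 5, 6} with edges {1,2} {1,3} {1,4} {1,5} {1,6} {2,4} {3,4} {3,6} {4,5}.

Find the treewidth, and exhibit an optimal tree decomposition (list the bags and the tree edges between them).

The largest bag has 3 vertices, giving width 2; this decomposition certifies tw(G) ≤ 2. Conversely, {1, 2, 4} is a clique of size 3, and the vertices of any clique must share a bag in every tree decomposition; so some bag has ≥ 3 vertices and tw(G) ≥ 2. The upper and lower bounds meet at 2, so that is the treewidth.

Treewidth 2.
One such decomposition:
Bags: B1 = {1, 3, 6}  B2 = {1, 3, 4}  B3 = {1, 2, 4}  B4 = {1, 4, 5}
Tree: B1–B2, B2–B3, B3–B4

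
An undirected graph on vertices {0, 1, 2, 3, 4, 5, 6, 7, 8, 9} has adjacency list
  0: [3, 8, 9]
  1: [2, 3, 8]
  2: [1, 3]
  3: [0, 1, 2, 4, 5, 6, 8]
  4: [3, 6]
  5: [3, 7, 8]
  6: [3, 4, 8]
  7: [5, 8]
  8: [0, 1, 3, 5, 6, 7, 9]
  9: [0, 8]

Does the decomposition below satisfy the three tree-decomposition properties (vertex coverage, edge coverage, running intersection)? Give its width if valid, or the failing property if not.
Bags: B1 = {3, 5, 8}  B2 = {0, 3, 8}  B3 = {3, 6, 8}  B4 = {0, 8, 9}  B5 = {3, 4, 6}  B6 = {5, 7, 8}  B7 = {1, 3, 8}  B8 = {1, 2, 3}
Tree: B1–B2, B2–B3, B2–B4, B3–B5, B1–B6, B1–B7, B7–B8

Yes; width 2.

Every vertex of G appears in some bag (union = {0, 1, 2, 3, 4, 5, 6, 7, 8, 9}); every edge is covered by a bag; and for each vertex v the set of bags containing v is connected in the bag tree. The decomposition is therefore valid. The largest bag has 3 vertices, so the width is 2.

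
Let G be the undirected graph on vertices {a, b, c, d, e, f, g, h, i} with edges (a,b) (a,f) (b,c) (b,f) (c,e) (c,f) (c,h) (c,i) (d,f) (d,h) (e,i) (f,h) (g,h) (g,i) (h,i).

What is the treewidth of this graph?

A width-2 tree decomposition is:
Bags: B1 = {c, f, h}  B2 = {c, h, i}  B3 = {b, c, f}  B4 = {d, f, h}  B5 = {c, e, i}  B6 = {g, h, i}  B7 = {a, b, f}
Tree: B1–B2, B1–B3, B1–B4, B2–B5, B2–B6, B3–B7
Each bag holds 3 vertices, so the decomposition has width 2, which upper-bounds the treewidth. On the other hand G contains the 3-clique {g, h, i}. A clique must lie in a single bag of any decomposition, so no decomposition can have width below 2. Combining the bounds, tw(G) = 2.

2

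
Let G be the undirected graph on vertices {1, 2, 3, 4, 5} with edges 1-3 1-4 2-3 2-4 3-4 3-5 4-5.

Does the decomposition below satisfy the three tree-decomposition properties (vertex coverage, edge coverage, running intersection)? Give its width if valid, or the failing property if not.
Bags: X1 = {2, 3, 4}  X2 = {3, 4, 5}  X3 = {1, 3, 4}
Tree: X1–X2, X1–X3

Yes; width 2.

Checking the three conditions: (i) the bags cover all of {1, 2, 3, 4, 5}; (ii) for each edge, some bag contains both endpoints; (iii) the bags containing any fixed vertex form a subtree. All hold, so the decomposition is valid with width 3 − 1 = 2.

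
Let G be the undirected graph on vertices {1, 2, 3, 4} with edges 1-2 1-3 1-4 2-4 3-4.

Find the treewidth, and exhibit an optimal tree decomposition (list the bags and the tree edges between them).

Each bag holds 3 vertices, so the decomposition has width 2, which upper-bounds the treewidth. On the other hand G contains the 3-clique {1, 2, 4}. A clique must lie in a single bag of any decomposition, so no decomposition can have width below 2. Hence tw(G) = 2 exactly.

Treewidth 2.
One optimal decomposition is:
Bags: B1 = {1, 2, 4}  B2 = {1, 3, 4}
Tree: B1–B2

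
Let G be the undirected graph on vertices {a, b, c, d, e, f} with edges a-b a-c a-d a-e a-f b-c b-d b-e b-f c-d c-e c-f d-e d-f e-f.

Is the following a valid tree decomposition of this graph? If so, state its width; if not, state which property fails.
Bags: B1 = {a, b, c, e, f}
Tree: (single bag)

A tree decomposition must satisfy three properties: every vertex lies in some bag; for every edge, both endpoints lie together in some bag; and for every vertex, the bags containing it form a connected subtree. Here vertex d appears in no bag, so the decomposition is invalid.

No — vertex d appears in no bag.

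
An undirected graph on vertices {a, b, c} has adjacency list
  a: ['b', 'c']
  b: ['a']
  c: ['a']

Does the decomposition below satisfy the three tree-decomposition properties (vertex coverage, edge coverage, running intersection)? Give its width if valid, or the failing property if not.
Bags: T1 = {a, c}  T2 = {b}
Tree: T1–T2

No — edge (a,b) lies in no bag.

A tree decomposition must satisfy three properties: every vertex lies in some bag; for every edge, both endpoints lie together in some bag; and for every vertex, the bags containing it form a connected subtree. Here edge (a,b) lies in no bag, so the decomposition is invalid.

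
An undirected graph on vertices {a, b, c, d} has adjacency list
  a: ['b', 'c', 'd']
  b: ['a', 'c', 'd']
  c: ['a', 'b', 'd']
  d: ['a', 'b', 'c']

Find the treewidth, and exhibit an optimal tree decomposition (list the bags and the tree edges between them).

A single bag containing all 4 vertices is trivially a valid decomposition of width 3. On the other hand G contains the 4-clique {a, b, c, d}. A clique must lie in a single bag of any decomposition, so no decomposition can have width below 3. Therefore the treewidth is 3.

Treewidth 3.
One optimal decomposition is:
Bags: B1 = {a, b, c, d}
Tree: (single bag)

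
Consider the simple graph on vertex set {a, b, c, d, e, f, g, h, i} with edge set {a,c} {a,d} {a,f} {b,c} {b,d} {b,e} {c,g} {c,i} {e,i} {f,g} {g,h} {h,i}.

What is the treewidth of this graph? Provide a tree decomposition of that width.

Every bag has size at most 4, so the width is 4 − 1 = 3 and tw(G) ≤ 3. For the lower bound: the 4 vertex sets {f,g,h}, {i}, {c}, {a,b,d,e} are disjoint, each induces a connected subgraph, and every pair is joined by at least one edge of G. Contracting each set to a single vertex therefore yields K_{4} as a minor, and since treewidth is minor-monotone, tw(G) ≥ tw(K_{4}) = 3. Hence tw(G) = 3 exactly.

Treewidth 3.
One optimal decomposition is:
Bags: B1 = {f, g, h, i}  B2 = {c, f, g, i}  B3 = {a, c, f, i}  B4 = {a, c, e, i}  B5 = {a, b, c, e}  B6 = {a, b, d, e}
Tree: B1–B2, B2–B3, B3–B4, B4–B5, B5–B6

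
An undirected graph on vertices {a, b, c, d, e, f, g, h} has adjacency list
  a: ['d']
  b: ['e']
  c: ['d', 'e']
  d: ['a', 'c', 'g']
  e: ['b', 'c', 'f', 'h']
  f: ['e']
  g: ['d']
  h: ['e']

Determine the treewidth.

A width-1 tree decomposition is:
Bags: B1 = {c, e}  B2 = {b, e}  B3 = {e, h}  B4 = {c, d}  B5 = {a, d}  B6 = {e, f}  B7 = {d, g}
Tree: B1–B2, B2–B3, B1–B4, B4–B5, B3–B6, B4–B7
Each bag holds 2 vertices, so the decomposition has width 1, which upper-bounds the treewidth. Since G has at least one edge (e.g. c–e), it is not an edgeless graph, so tw(G) ≥ 1. The upper and lower bounds meet at 1, so that is the treewidth.

1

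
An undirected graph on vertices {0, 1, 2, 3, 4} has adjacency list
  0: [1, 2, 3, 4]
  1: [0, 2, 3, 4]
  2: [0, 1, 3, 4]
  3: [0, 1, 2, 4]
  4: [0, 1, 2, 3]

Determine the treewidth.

4

A width-4 tree decomposition is:
Bags: B1 = {0, 1, 2, 3, 4}
Tree: (single bag)
With just one bag of size 5, the width is 5 − 1 = 4, so tw(G) ≤ 4. For the lower bound, the 5 vertices {0, 1, 2, 3, 4} are pairwise adjacent, and any tree decomposition puts a clique entirely inside one bag — forcing width ≥ 4. The upper and lower bounds meet at 4, so that is the treewidth.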